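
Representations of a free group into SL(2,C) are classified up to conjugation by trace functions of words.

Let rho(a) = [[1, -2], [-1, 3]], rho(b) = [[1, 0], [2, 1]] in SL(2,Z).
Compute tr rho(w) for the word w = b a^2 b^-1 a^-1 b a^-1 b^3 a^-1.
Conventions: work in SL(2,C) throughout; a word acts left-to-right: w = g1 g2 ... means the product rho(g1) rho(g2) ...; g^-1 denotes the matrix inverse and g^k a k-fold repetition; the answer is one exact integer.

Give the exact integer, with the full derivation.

rho(b) = [[1, 0], [2, 1]]
... * rho(a) = [[1, -2], [-1, 3]]  ->  [[1, -2], [1, -1]]
... * rho(a) = [[1, -2], [-1, 3]]  ->  [[3, -8], [2, -5]]
... * rho(b^-1) = [[1, 0], [-2, 1]]  ->  [[19, -8], [12, -5]]
... * rho(a^-1) = [[3, 2], [1, 1]]  ->  [[49, 30], [31, 19]]
... * rho(b) = [[1, 0], [2, 1]]  ->  [[109, 30], [69, 19]]
... * rho(a^-1) = [[3, 2], [1, 1]]  ->  [[357, 248], [226, 157]]
... * rho(b) = [[1, 0], [2, 1]]  ->  [[853, 248], [540, 157]]
... * rho(b) = [[1, 0], [2, 1]]  ->  [[1349, 248], [854, 157]]
... * rho(b) = [[1, 0], [2, 1]]  ->  [[1845, 248], [1168, 157]]
... * rho(a^-1) = [[3, 2], [1, 1]]  ->  [[5783, 3938], [3661, 2493]]
tr = 5783 + 2493 = 8276

8276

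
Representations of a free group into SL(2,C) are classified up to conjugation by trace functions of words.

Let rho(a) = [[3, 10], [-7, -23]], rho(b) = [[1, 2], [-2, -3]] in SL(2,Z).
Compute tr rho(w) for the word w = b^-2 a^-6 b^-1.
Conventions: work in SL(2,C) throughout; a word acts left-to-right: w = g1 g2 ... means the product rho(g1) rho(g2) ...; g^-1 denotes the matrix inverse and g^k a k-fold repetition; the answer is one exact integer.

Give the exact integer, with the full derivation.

-234118838

rho(b^-1) = [[-3, -2], [2, 1]]
... * rho(b^-1) = [[-3, -2], [2, 1]]  ->  [[5, 4], [-4, -3]]
... * rho(a^-1) = [[-23, -10], [7, 3]]  ->  [[-87, -38], [71, 31]]
... * rho(a^-1) = [[-23, -10], [7, 3]]  ->  [[1735, 756], [-1416, -617]]
... * rho(a^-1) = [[-23, -10], [7, 3]]  ->  [[-34613, -15082], [28249, 12309]]
... * rho(a^-1) = [[-23, -10], [7, 3]]  ->  [[690525, 300884], [-563564, -245563]]
... * rho(a^-1) = [[-23, -10], [7, 3]]  ->  [[-13775887, -6002598], [11243031, 4898951]]
... * rho(a^-1) = [[-23, -10], [7, 3]]  ->  [[274827215, 119751076], [-224297056, -97733457]]
... * rho(b^-1) = [[-3, -2], [2, 1]]  ->  [[-584979493, -429903354], [477424254, 350860655]]
tr = -584979493 + 350860655 = -234118838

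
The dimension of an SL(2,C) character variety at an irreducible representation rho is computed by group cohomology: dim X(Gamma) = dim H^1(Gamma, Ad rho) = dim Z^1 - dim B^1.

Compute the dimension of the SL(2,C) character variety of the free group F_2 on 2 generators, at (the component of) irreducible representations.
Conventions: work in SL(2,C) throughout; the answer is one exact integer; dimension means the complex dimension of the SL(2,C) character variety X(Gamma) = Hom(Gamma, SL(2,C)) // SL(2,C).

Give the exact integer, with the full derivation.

3

Here Gamma is free of rank 2 — no relator constrains a cocycle.
So Z^1 = (sl_2)^2 in full: dim Z^1 = 6.
dim B^1 = 3: the coboundary map is injective because an irreducible image has centralizer 0 in sl_2.
Therefore dim X = 6 - 3 = 3.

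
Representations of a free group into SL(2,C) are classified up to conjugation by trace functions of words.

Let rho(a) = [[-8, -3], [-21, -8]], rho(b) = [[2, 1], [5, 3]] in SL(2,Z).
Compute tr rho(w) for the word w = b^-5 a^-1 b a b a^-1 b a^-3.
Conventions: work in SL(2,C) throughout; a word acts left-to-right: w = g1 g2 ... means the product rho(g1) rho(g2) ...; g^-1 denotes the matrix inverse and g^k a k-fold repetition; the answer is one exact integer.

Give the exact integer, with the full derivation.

1104413954

rho(b^-1) = [[3, -1], [-5, 2]]
... * rho(b^-1) = [[3, -1], [-5, 2]]  ->  [[14, -5], [-25, 9]]
... * rho(b^-1) = [[3, -1], [-5, 2]]  ->  [[67, -24], [-120, 43]]
... * rho(b^-1) = [[3, -1], [-5, 2]]  ->  [[321, -115], [-575, 206]]
... * rho(b^-1) = [[3, -1], [-5, 2]]  ->  [[1538, -551], [-2755, 987]]
... * rho(a^-1) = [[-8, 3], [21, -8]]  ->  [[-23875, 9022], [42767, -16161]]
... * rho(b) = [[2, 1], [5, 3]]  ->  [[-2640, 3191], [4729, -5716]]
... * rho(a) = [[-8, -3], [-21, -8]]  ->  [[-45891, -17608], [82204, 31541]]
... * rho(b) = [[2, 1], [5, 3]]  ->  [[-179822, -98715], [322113, 176827]]
... * rho(a^-1) = [[-8, 3], [21, -8]]  ->  [[-634439, 250254], [1136463, -448277]]
... * rho(b) = [[2, 1], [5, 3]]  ->  [[-17608, 116323], [31541, -208368]]
... * rho(a^-1) = [[-8, 3], [21, -8]]  ->  [[2583647, -983408], [-4628056, 1761567]]
... * rho(a^-1) = [[-8, 3], [21, -8]]  ->  [[-41320744, 15618205], [74017355, -27976704]]
... * rho(a^-1) = [[-8, 3], [21, -8]]  ->  [[658548257, -248907872], [-1179649624, 445865697]]
tr = 658548257 + 445865697 = 1104413954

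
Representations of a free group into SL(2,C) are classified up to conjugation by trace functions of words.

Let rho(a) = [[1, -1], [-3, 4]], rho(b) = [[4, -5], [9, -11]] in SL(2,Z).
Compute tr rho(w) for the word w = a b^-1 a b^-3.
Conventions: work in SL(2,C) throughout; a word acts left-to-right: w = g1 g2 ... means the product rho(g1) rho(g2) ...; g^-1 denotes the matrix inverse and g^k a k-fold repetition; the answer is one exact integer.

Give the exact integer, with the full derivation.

rho(a) = [[1, -1], [-3, 4]]
... * rho(b^-1) = [[-11, 5], [-9, 4]]  ->  [[-2, 1], [-3, 1]]
... * rho(a) = [[1, -1], [-3, 4]]  ->  [[-5, 6], [-6, 7]]
... * rho(b^-1) = [[-11, 5], [-9, 4]]  ->  [[1, -1], [3, -2]]
... * rho(b^-1) = [[-11, 5], [-9, 4]]  ->  [[-2, 1], [-15, 7]]
... * rho(b^-1) = [[-11, 5], [-9, 4]]  ->  [[13, -6], [102, -47]]
tr = 13 + -47 = -34

-34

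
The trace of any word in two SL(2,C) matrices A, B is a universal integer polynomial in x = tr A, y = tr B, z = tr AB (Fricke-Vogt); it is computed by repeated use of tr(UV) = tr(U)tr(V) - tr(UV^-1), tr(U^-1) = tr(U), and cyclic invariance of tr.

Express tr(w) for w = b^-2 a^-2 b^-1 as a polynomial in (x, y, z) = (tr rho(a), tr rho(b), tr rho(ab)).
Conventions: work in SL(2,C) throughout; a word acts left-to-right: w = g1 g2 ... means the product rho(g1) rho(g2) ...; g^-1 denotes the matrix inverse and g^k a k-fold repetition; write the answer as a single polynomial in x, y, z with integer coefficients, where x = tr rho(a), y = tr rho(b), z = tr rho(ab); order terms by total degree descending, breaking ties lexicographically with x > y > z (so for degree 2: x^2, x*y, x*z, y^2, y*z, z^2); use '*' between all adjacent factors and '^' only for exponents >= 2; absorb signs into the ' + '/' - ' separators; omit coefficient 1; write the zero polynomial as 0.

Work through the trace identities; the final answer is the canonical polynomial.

x*y^2*z - x^2*y - y^3 - x*z + 3*y

next, tr(a^-1) = tr(a) = x
next, tr(a^-1 b) = tr(b)*tr(a) - tr(b a)   [inverse elimination on a] = x*y - z
next, tr(b^-1 a^-1) = tr(a^-1)*tr(b) - tr(a^-1 b)   [inverse elimination on b] = z
tr(b^-1 a^-1 b^-1) = tr(b^-1 a^-1)*tr(b) - tr(b^-1 a^-1 b)   [inverse elimination on b] = y*z - x
tr(b^-3 a^-1) = tr(b^-1 a^-1 b^-1)*tr(b) - tr(b^-1 a^-1)   [inverse elimination on b] = y^2*z - x*y - z
tr(b^-2) = tr(b^-1)*tr(b) - tr(1)   [inverse elimination on b] = y^2 - 2
tr(b^-3) = tr(b^-2)*tr(b) - tr(b^-1)   [inverse elimination on b] = y^3 - 3*y
next, tr(b^-2 a^-2 b^-1) = tr(b^-3 a^-1)*tr(a) - tr(b^-3)   [inverse elimination on a] = x*y^2*z - x^2*y - y^3 - x*z + 3*y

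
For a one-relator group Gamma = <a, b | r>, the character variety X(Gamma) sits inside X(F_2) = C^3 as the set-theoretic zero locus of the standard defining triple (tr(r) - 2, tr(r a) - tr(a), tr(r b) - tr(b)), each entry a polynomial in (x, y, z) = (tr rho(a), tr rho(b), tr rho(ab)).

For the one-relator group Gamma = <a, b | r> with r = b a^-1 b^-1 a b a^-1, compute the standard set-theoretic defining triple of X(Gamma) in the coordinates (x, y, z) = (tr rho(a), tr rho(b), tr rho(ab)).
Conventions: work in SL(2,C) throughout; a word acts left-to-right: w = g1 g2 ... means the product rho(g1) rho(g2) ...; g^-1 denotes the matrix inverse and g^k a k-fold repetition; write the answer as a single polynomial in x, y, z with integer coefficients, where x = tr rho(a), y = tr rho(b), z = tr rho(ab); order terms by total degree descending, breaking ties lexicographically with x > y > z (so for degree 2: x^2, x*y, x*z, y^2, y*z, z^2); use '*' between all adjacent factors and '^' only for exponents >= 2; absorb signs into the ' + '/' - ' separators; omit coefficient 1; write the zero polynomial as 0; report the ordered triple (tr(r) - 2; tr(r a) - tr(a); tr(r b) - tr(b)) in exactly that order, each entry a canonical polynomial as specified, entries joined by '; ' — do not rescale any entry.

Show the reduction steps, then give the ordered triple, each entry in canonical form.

-x^2*y^2*z + x^3*y + x*y^3 + 2*x*y*z^2 - x^2*z - y^2*z - z^3 - 3*x*y + 3*z - 2; -x*y^2*z + x^2*y + y^3 + y*z^2 - x - 3*y; -x^2*y^3*z + x^3*y^2 + x*y^4 + 2*x*y^2*z^2 - y^3*z - y*z^3 - x^3 - 4*x*y^2 - x*z^2 + 3*y*z + 3*x - y

trace(b^2) = trace(b)*trace(b) - trace(1) = y^2 - 2
apply: trace(b a b) = trace(b)*trace(a b) - trace(a) = y*z - x
apply: trace(b a b^2) = trace(b)*trace(b a b) - trace(b a) = y^2*z - x*y - z
use: trace(a b a b) = trace(b a)*trace(b a) - trace(1) = z^2 - 2
trace(a b a) = trace(a)*trace(b a) - trace(b) = x*z - y
trace(b a b^2 a) = trace(b)*trace(a b a b) - trace(a b a) = y*z^2 - x*z - y
use: trace(a b^2 a^-1 b) = trace(b a b^2)*trace(a) - trace(b a b^2 a) = x*y^2*z - x^2*y - y*z^2 + y
apply: trace(b a^-1 b^-1 a b) = trace(a b^2 a^-1)*trace(b) - trace(a b^2 a^-1 b) = -x*y^2*z + x^2*y + y^3 + y*z^2 - 3*y
apply: trace(a b a b a) = trace(a)*trace(b a b a) - trace(b a b) = x*z^2 - y*z - x
trace(a b a b a b) = trace(b a)*trace(b a b a) - trace(b^-1 a^-1) = z^3 - 3*z
apply: trace(b^-1 a b a b a) = trace(a b a b a)*trace(b) - trace(a b a b a b) = x*y*z^2 - y^2*z - z^3 - x*y + 3*z
use: trace(b a^-1 b^-1 a b a) = trace(b^-1 a b a b)*trace(a) - trace(b^-1 a b a b a) = -x*y*z^2 + x^2*z + y^2*z + z^3 - 3*z
trace(b a^-1 b^-1 a b a^-1) = trace(b a^-1 b^-1 a b)*trace(a) - trace(b a^-1 b^-1 a b a) = -x^2*y^2*z + x^3*y + x*y^3 + 2*x*y*z^2 - x^2*z - y^2*z - z^3 - 3*x*y + 3*z
use: trace(a b a^-1 b) = trace(b a b)*trace(a) - trace(b a b a)  (eliminate a^-1) = x*y*z - x^2 - z^2 + 2
trace(b^3) = trace(b)*trace(b^2) - trace(b)  (reduce the b square) = y^3 - 3*y
apply: trace(a b^3 a) = trace(a)*trace(b^3 a) - trace(b^3)  (reduce the a square) = x*y^2*z - x^2*y - y^3 - x*z + 3*y
use: trace(a b^3 a b) = trace(b)*trace(a b a b^2) - trace(a b a b)  (reduce the b square) = y^2*z^2 - x*y*z - y^2 - z^2 + 2
use: trace(b^2 a b^-1 a b) = trace(a b^3 a)*trace(b) - trace(a b^3 a b)  (eliminate b^-1) = x*y^3*z - x^2*y^2 - y^4 - y^2*z^2 + 4*y^2 + z^2 - 2
use: trace(a b a b^2 a) = trace(a)*trace(b a b^2 a) - trace(b a b^2)  (reduce the a square) = x*y*z^2 - x^2*z - y^2*z + z
trace(a b a b^2 a b) = trace(b)*trace(a b a b a b) - trace(a b a b a)  (reduce the b square) = y*z^3 - x*z^2 - 2*y*z + x
trace(b^2 a b^-1 a b a) = trace(a b a b^2 a)*trace(b) - trace(a b a b^2 a b)  (eliminate b^-1) = x*y^2*z^2 - x^2*y*z - y^3*z - y*z^3 + x*z^2 + 3*y*z - x
apply: trace(b^-1 a b a^-1 b^2 a) = trace(b^2 a b^-1 a b)*trace(a) - trace(b^2 a b^-1 a b a)  (eliminate a^-1) = x^2*y^3*z - x^3*y^2 - x*y^4 - 2*x*y^2*z^2 + x^2*y*z + y^3*z + y*z^3 + 4*x*y^2 - 3*y*z - x
apply: trace(b a^-1 b^-1 a b a^-1 b) = trace(b^-1 a b a^-1 b^2)*trace(a) - trace(b^-1 a b a^-1 b^2 a)  (eliminate a^-1) = -x^2*y^3*z + x^3*y^2 + x*y^4 + 2*x*y^2*z^2 - y^3*z - y*z^3 - x^3 - 4*x*y^2 - x*z^2 + 3*y*z + 3*x
assemble the triple (trace(r) - 2; trace(r a) - x; trace(r b) - y)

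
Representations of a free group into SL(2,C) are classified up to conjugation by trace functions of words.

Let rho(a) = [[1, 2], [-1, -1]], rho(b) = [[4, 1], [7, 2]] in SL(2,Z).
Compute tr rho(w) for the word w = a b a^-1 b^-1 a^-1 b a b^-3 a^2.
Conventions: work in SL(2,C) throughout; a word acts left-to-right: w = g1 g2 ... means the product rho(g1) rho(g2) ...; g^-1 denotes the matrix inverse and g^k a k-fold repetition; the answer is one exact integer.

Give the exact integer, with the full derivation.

rho(a) = [[1, 2], [-1, -1]]
... * rho(b) = [[4, 1], [7, 2]]  ->  [[18, 5], [-11, -3]]
... * rho(a^-1) = [[-1, -2], [1, 1]]  ->  [[-13, -31], [8, 19]]
... * rho(b^-1) = [[2, -1], [-7, 4]]  ->  [[191, -111], [-117, 68]]
... * rho(a^-1) = [[-1, -2], [1, 1]]  ->  [[-302, -493], [185, 302]]
... * rho(b) = [[4, 1], [7, 2]]  ->  [[-4659, -1288], [2854, 789]]
... * rho(a) = [[1, 2], [-1, -1]]  ->  [[-3371, -8030], [2065, 4919]]
... * rho(b^-1) = [[2, -1], [-7, 4]]  ->  [[49468, -28749], [-30303, 17611]]
... * rho(b^-1) = [[2, -1], [-7, 4]]  ->  [[300179, -164464], [-183883, 100747]]
... * rho(b^-1) = [[2, -1], [-7, 4]]  ->  [[1751606, -958035], [-1072995, 586871]]
... * rho(a) = [[1, 2], [-1, -1]]  ->  [[2709641, 4461247], [-1659866, -2732861]]
... * rho(a) = [[1, 2], [-1, -1]]  ->  [[-1751606, 958035], [1072995, -586871]]
tr = -1751606 + -586871 = -2338477

-2338477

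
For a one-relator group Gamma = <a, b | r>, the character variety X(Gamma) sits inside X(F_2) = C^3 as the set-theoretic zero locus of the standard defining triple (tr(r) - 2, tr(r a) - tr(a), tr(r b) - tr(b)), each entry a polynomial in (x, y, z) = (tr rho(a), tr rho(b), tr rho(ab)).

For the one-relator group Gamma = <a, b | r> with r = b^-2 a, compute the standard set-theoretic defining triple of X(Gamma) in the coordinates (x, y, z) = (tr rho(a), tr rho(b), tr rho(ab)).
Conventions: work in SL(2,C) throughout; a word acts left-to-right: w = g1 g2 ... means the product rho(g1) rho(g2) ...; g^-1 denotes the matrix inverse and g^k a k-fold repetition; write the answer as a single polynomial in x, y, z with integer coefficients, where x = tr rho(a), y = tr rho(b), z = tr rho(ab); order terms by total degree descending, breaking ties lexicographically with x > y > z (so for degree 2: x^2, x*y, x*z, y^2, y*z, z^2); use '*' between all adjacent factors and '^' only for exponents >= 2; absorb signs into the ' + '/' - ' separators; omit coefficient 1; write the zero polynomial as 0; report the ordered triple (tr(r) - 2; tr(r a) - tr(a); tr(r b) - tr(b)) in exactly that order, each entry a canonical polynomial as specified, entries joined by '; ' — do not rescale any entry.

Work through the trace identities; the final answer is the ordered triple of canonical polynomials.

x*y^2 - y*z - x - 2; x^2*y^2 - x*y*z - x^2 - y^2 - x + 2; x*y - y - z

tr(a b^-1) = tr(a) tr(b) - tr(a b) = x*y - z
tr(b^-2 a) = tr(a b^-1) tr(b) - tr(a) = x*y^2 - y*z - x
and tr(a^2) = tr(a) tr(a) - tr(1) = x^2 - 2
and tr(a^2 b) = tr(a) tr(b a) - tr(b) = x*z - y
next, tr(b^-1 a^2) = tr(a^2) tr(b) - tr(a^2 b) = x^2*y - x*z - y
next, tr(b^-2 a^2) = tr(b^-1 a^2) tr(b) - tr(b^-1 a^2 b) = x^2*y^2 - x*y*z - x^2 - y^2 + 2
assemble the triple (tr(r) - 2; tr(r a) - x; tr(r b) - y)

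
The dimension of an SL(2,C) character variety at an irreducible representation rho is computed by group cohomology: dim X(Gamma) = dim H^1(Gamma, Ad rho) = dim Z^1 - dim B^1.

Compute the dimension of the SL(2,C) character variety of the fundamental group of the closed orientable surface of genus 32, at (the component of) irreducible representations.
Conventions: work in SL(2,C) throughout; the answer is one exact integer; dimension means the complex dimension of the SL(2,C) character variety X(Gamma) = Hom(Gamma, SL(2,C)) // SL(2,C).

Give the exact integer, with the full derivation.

186

Gamma = pi_1(Sigma_32) = < a_1, b_1, ..., a_32, b_32 | prod [a_i, b_i] > has 2g = 64 generators and 1 relator.
Unconstrained cocycle data is one sl_2 vector per generator (192 dimensions), cut by the relator condition d_2(z) = 0.
d_2 is surjective at irreducible rho (its cokernel H^2 is dual to H^0 = 0), so dim Z^1 = 192 - 3 = 189.
As always at irreducible rho, dim B^1 = 3.
dim H^1 = 189 - 3 = 186 = dim X.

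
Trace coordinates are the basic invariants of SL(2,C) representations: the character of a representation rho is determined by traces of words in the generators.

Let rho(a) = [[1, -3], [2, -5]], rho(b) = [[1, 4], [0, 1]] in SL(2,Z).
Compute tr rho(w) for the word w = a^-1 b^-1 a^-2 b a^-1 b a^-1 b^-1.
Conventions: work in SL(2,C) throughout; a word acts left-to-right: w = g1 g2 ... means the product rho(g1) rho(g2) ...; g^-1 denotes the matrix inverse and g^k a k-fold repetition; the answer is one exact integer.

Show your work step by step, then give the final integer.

-9172

rho(a^-1) = [[-5, 3], [-2, 1]]
... * rho(b^-1) = [[1, -4], [0, 1]]  ->  [[-5, 23], [-2, 9]]
... * rho(a^-1) = [[-5, 3], [-2, 1]]  ->  [[-21, 8], [-8, 3]]
... * rho(a^-1) = [[-5, 3], [-2, 1]]  ->  [[89, -55], [34, -21]]
... * rho(b) = [[1, 4], [0, 1]]  ->  [[89, 301], [34, 115]]
... * rho(a^-1) = [[-5, 3], [-2, 1]]  ->  [[-1047, 568], [-400, 217]]
... * rho(b) = [[1, 4], [0, 1]]  ->  [[-1047, -3620], [-400, -1383]]
... * rho(a^-1) = [[-5, 3], [-2, 1]]  ->  [[12475, -6761], [4766, -2583]]
... * rho(b^-1) = [[1, -4], [0, 1]]  ->  [[12475, -56661], [4766, -21647]]
tr = 12475 + -21647 = -9172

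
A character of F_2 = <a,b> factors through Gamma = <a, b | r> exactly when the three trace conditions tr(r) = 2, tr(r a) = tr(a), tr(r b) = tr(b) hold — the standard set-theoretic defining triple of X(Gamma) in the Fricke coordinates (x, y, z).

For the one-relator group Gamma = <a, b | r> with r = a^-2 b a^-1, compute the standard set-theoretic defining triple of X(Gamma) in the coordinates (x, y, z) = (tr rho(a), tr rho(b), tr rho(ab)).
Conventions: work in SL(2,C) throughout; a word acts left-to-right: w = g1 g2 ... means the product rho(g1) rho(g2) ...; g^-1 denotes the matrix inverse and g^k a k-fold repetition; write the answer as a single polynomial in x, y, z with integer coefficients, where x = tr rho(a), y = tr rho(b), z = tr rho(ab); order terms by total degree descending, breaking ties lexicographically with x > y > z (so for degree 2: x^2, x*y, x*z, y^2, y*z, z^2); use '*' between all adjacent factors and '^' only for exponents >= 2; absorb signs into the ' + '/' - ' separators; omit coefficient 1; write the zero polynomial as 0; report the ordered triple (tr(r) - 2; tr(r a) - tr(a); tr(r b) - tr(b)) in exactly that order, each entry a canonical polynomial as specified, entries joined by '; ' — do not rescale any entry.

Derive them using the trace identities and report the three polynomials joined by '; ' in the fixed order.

x^3*y - x^2*z - 2*x*y + z - 2; x^2*y - x*z - x - y; x^3*y^2 - 2*x^2*y*z - x*y^2 + x*z^2 + y*z - x - y

tr(b a^-1) = tr(b) * tr(a) - tr(b a)  (eliminate a^-1) = x*y - z
tr(a^-2 b) = tr(b a^-1) * tr(a) - tr(b)  (eliminate a^-1) = x^2*y - x*z - y
next, tr(a^-2 b a^-1) = tr(a^-2 b) * tr(a) - tr(a^-2 b a)  (eliminate a^-1) = x^3*y - x^2*z - 2*x*y + z
next, tr(b^2) = tr(b) * tr(b) - tr(1)  (reduce the b square) = y^2 - 2
next, tr(b^2 a) = tr(b) * tr(a b) - tr(a)  (reduce the b square) = y*z - x
tr(b a^-1 b) = tr(b^2) * tr(a) - tr(b^2 a)  (eliminate a^-1) = x*y^2 - y*z - x
next, tr(b a b a) = tr(a b) * tr(a b) - tr(1)  (split on a) = z^2 - 2
tr(b a^-1 b a) = tr(b a b) * tr(a) - tr(b a b a)  (eliminate a^-1) = x*y*z - x^2 - z^2 + 2
and tr(b a^-1 b a^-1) = tr(b a^-1 b) * tr(a) - tr(b a^-1 b a)  (eliminate a^-1) = x^2*y^2 - 2*x*y*z + z^2 - 2
next, tr(a^-2 b a^-1 b) = tr(b a^-1 b a^-1) * tr(a) - tr(b a^-1 b)  (eliminate a^-1) = x^3*y^2 - 2*x^2*y*z - x*y^2 + x*z^2 + y*z - x
assemble the triple (tr(r) - 2; tr(r a) - x; tr(r b) - y)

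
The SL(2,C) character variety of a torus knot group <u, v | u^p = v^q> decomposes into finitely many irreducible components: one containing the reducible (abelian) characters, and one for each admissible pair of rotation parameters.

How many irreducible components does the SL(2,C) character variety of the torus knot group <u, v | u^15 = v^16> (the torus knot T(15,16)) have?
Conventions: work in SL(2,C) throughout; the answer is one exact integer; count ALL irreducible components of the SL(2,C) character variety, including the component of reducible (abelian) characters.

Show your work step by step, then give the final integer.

In the torus knot group T(15,16), u^15 = v^16 is central, so an irreducible representation sends it to +I or -I (Schur).
So on each irreducible component the traces are pinned: tr(u) = 2*cos(pi*alpha/15) with 1 <= alpha <= 14, tr(v) = 2*cos(pi*beta/16) with 1 <= beta <= 15.
Consistency of u^15 = (-1)^alpha I with v^16 = (-1)^beta I forces alpha = beta (mod 2).
Counting: 7 odd alphas x 8 odd betas + 7 even alphas x 7 even betas = 56 + 49 = 105.
components with irreducible characters: 105; plus the single component of reducible (abelian) characters: total 106.

106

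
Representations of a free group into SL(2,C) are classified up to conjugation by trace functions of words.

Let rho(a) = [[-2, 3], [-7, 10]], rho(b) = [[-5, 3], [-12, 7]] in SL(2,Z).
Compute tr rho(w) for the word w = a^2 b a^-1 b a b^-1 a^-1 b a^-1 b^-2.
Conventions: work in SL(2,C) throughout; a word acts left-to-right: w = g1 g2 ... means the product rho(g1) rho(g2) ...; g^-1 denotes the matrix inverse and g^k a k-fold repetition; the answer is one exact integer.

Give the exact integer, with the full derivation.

rho(a) = [[-2, 3], [-7, 10]]
... * rho(a) = [[-2, 3], [-7, 10]]  ->  [[-17, 24], [-56, 79]]
... * rho(b) = [[-5, 3], [-12, 7]]  ->  [[-203, 117], [-668, 385]]
... * rho(a^-1) = [[10, -3], [7, -2]]  ->  [[-1211, 375], [-3985, 1234]]
... * rho(b) = [[-5, 3], [-12, 7]]  ->  [[1555, -1008], [5117, -3317]]
... * rho(a) = [[-2, 3], [-7, 10]]  ->  [[3946, -5415], [12985, -17819]]
... * rho(b^-1) = [[7, -3], [12, -5]]  ->  [[-37358, 15237], [-122933, 50140]]
... * rho(a^-1) = [[10, -3], [7, -2]]  ->  [[-266921, 81600], [-878350, 268519]]
... * rho(b) = [[-5, 3], [-12, 7]]  ->  [[355405, -229563], [1169522, -755417]]
... * rho(a^-1) = [[10, -3], [7, -2]]  ->  [[1947109, -607089], [6407301, -1997732]]
... * rho(b^-1) = [[7, -3], [12, -5]]  ->  [[6344695, -2805882], [20878323, -9233243]]
... * rho(b^-1) = [[7, -3], [12, -5]]  ->  [[10742281, -5004675], [35349345, -16468754]]
tr = 10742281 + -16468754 = -5726473

-5726473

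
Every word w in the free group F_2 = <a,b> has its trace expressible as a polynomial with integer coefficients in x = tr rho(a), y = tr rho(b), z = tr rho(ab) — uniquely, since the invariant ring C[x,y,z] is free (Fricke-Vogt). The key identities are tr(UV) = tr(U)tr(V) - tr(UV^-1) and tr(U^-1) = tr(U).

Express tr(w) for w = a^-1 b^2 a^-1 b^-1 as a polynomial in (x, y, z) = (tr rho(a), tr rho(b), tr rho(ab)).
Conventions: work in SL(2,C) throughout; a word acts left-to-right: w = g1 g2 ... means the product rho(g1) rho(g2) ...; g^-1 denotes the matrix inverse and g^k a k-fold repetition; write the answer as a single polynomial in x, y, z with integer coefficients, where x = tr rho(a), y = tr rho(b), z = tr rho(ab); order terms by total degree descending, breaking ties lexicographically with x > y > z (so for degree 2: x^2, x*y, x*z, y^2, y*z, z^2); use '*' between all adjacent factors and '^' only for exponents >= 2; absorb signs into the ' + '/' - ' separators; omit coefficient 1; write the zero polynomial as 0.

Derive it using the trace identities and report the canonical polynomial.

reduce: tr(a^-1 b) = tr(b)*tr(a) - tr(b a) = x*y - z
so tr(b^2 a) = tr(b)*tr(a b) - tr(a) = y*z - x
tr(b^2) = tr(b)*tr(b) - tr(1) = y^2 - 2
tr(a b^2 a) = tr(a)*tr(b^2 a) - tr(b^2) = x*y*z - x^2 - y^2 + 2
tr(a b a b) = tr(a b)*tr(a b) - tr(1)   [split at repeated a] = z^2 - 2
so tr(a b a) = tr(a)*tr(b a) - tr(b) = x*z - y
tr(a b^2 a b) = tr(b)*tr(a b a b) - tr(a b a) = y*z^2 - x*z - y
reduce: tr(b^2 a b^-1 a) = tr(a b^2 a)*tr(b) - tr(a b^2 a b) = x*y^2*z - x^2*y - y^3 - y*z^2 + x*z + 3*y
tr(b^-1 a^-1 b^2 a) = tr(b^2 a b^-1)*tr(a) - tr(b^2 a b^-1 a) = -x*y^2*z + x^2*y + y^3 + y*z^2 - 3*y
reduce: tr(a^-1 b^2 a^-1 b^-1) = tr(b^-1 a^-1 b^2)*tr(a) - tr(b^-1 a^-1 b^2 a) = x*y^2*z - y^3 - y*z^2 - x*z + 3*y

x*y^2*z - y^3 - y*z^2 - x*z + 3*y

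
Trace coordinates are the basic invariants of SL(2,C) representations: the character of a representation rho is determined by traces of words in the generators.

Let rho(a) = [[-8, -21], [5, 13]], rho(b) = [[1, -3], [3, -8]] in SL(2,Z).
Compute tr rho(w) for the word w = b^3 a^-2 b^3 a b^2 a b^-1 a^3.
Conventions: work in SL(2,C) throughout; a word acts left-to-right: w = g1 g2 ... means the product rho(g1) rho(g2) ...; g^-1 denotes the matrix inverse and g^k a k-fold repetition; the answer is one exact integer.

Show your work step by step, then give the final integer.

-1691047470346765

rho(b) = [[1, -3], [3, -8]]
... * rho(b) = [[1, -3], [3, -8]]  ->  [[-8, 21], [-21, 55]]
... * rho(b) = [[1, -3], [3, -8]]  ->  [[55, -144], [144, -377]]
... * rho(a^-1) = [[13, 21], [-5, -8]]  ->  [[1435, 2307], [3757, 6040]]
... * rho(a^-1) = [[13, 21], [-5, -8]]  ->  [[7120, 11679], [18641, 30577]]
... * rho(b) = [[1, -3], [3, -8]]  ->  [[42157, -114792], [110372, -300539]]
... * rho(b) = [[1, -3], [3, -8]]  ->  [[-302219, 791865], [-791245, 2073196]]
... * rho(b) = [[1, -3], [3, -8]]  ->  [[2073376, -5428263], [5428343, -14211833]]
... * rho(a) = [[-8, -21], [5, 13]]  ->  [[-43728323, -114108315], [-114485909, -298749032]]
... * rho(b) = [[1, -3], [3, -8]]  ->  [[-386053268, 1044051489], [-1010733005, 2733449983]]
... * rho(b) = [[1, -3], [3, -8]]  ->  [[2746101199, -7194252108], [7189616944, -18835400849]]
... * rho(a) = [[-8, -21], [5, 13]]  ->  [[-57940070132, -151193402583], [-151693939797, -395842166861]]
... * rho(b^-1) = [[-8, 3], [-3, 1]]  ->  [[917100768805, -325013612979], [2401078018959, -850923986252]]
... * rho(a) = [[-8, -21], [5, 13]]  ->  [[-8961874215335, -23484293113632], [-23463244082932, -61484650219415]]
... * rho(a) = [[-8, -21], [5, 13]]  ->  [[-45726471845480, -117096451955181], [-119717298433619, -306572327110823]]
... * rho(a) = [[-8, -21], [5, 13]]  ->  [[-219670485012065, -561997966662273], [-575123248085163, -1471376985334700]]
tr = -219670485012065 + -1471376985334700 = -1691047470346765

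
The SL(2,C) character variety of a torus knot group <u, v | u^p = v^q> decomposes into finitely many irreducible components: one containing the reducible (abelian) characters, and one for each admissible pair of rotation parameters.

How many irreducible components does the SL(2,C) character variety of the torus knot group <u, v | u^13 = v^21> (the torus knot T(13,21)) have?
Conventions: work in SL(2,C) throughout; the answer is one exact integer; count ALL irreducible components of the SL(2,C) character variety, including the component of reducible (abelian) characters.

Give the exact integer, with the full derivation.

121

Gamma = < u, v | u^13 = v^21 > (torus knot T(13,21)); the central element u^13 = v^21 acts as +I or -I in any irreducible SL(2,C) representation.
This locks tr(u) to 2*cos(pi*alpha/13), alpha in 1..12, and tr(v) to 2*cos(pi*beta/21), beta in 1..20, on each component of irreducible characters.
u^13 = (-1)^alpha I and v^21 = (-1)^beta I must agree, so alpha and beta have equal parity.
Counting: 6 odd alphas x 10 odd betas + 6 even alphas x 10 even betas = 60 + 60 = 120.
That is 120 components of irreducible characters, and with the reducible (abelian) component the total is 121.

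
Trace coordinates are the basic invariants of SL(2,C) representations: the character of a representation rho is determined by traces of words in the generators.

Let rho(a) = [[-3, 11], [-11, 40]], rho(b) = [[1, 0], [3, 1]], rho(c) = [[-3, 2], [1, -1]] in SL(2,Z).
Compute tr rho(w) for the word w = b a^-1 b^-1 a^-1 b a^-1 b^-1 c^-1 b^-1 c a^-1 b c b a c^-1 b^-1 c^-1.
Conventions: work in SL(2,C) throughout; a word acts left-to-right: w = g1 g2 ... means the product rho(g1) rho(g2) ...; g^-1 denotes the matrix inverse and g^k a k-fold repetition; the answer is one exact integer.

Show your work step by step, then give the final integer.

rho(b) = [[1, 0], [3, 1]]
... * rho(a^-1) = [[40, -11], [11, -3]]  ->  [[40, -11], [131, -36]]
... * rho(b^-1) = [[1, 0], [-3, 1]]  ->  [[73, -11], [239, -36]]
... * rho(a^-1) = [[40, -11], [11, -3]]  ->  [[2799, -770], [9164, -2521]]
... * rho(b) = [[1, 0], [3, 1]]  ->  [[489, -770], [1601, -2521]]
... * rho(a^-1) = [[40, -11], [11, -3]]  ->  [[11090, -3069], [36309, -10048]]
... * rho(b^-1) = [[1, 0], [-3, 1]]  ->  [[20297, -3069], [66453, -10048]]
... * rho(c^-1) = [[-1, -2], [-1, -3]]  ->  [[-17228, -31387], [-56405, -102762]]
... * rho(b^-1) = [[1, 0], [-3, 1]]  ->  [[76933, -31387], [251881, -102762]]
... * rho(c) = [[-3, 2], [1, -1]]  ->  [[-262186, 185253], [-858405, 606524]]
... * rho(a^-1) = [[40, -11], [11, -3]]  ->  [[-8449657, 2328287], [-27664436, 7622883]]
... * rho(b) = [[1, 0], [3, 1]]  ->  [[-1464796, 2328287], [-4795787, 7622883]]
... * rho(c) = [[-3, 2], [1, -1]]  ->  [[6722675, -5257879], [22010244, -17214457]]
... * rho(b) = [[1, 0], [3, 1]]  ->  [[-9050962, -5257879], [-29633127, -17214457]]
... * rho(a) = [[-3, 11], [-11, 40]]  ->  [[84989555, -309875742], [278258408, -1014542677]]
... * rho(c^-1) = [[-1, -2], [-1, -3]]  ->  [[224886187, 759648116], [736284269, 2487111215]]
... * rho(b^-1) = [[1, 0], [-3, 1]]  ->  [[-2054058161, 759648116], [-6725049376, 2487111215]]
... * rho(c^-1) = [[-1, -2], [-1, -3]]  ->  [[1294410045, 1829171974], [4237938161, 5988765107]]
tr = 1294410045 + 5988765107 = 7283175152

7283175152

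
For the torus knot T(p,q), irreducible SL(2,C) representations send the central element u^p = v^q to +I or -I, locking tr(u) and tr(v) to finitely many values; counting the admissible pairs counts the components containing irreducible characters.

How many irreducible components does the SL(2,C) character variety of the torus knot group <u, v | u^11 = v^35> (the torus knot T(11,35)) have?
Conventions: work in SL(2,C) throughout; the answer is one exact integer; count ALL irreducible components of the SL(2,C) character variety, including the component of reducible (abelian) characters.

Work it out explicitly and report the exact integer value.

171

For T(11,35): irreducibility forces the central element u^11 = v^35 to one of +I, -I.
On an irreducible component, tr(u) is locked at 2*cos(pi*alpha/11) for some alpha in 1..10, and tr(v) at 2*cos(pi*beta/35) for some beta in 1..34.
The two central values (-1)^alpha I and (-1)^beta I must be the same matrix, so alpha and beta share a parity.
count pairs: odd alpha (5 choices) x odd beta (17), plus even alpha (5) x even beta (17): 5*17 + 5*17 = 170.
That is 170 components of irreducible characters, and with the reducible (abelian) component the total is 171.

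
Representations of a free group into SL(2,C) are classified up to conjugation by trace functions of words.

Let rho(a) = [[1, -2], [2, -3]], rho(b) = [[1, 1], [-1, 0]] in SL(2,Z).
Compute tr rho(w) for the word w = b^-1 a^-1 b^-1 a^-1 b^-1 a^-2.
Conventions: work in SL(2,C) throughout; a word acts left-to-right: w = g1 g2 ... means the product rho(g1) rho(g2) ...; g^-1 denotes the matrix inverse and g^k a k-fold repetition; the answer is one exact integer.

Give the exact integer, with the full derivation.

-254

rho(b^-1) = [[0, -1], [1, 1]]
... * rho(a^-1) = [[-3, 2], [-2, 1]]  ->  [[2, -1], [-5, 3]]
... * rho(b^-1) = [[0, -1], [1, 1]]  ->  [[-1, -3], [3, 8]]
... * rho(a^-1) = [[-3, 2], [-2, 1]]  ->  [[9, -5], [-25, 14]]
... * rho(b^-1) = [[0, -1], [1, 1]]  ->  [[-5, -14], [14, 39]]
... * rho(a^-1) = [[-3, 2], [-2, 1]]  ->  [[43, -24], [-120, 67]]
... * rho(a^-1) = [[-3, 2], [-2, 1]]  ->  [[-81, 62], [226, -173]]
tr = -81 + -173 = -254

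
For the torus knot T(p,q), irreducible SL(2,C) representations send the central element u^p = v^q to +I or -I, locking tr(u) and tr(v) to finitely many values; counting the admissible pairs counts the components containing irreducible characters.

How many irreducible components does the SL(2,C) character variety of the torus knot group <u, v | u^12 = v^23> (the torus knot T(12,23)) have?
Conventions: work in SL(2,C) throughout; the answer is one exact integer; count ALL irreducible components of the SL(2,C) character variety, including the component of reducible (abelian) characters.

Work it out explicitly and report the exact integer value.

122

In the torus knot group T(12,23), u^12 = v^23 is central, so an irreducible representation sends it to +I or -I (Schur).
So on each irreducible component the traces are pinned: tr(u) = 2*cos(pi*alpha/12) with 1 <= alpha <= 11, tr(v) = 2*cos(pi*beta/23) with 1 <= beta <= 22.
Consistency of u^12 = (-1)^alpha I with v^23 = (-1)^beta I forces alpha = beta (mod 2).
Enumerate parity-matched pairs: 6*11 odd-odd plus 5*11 even-even gives 121.
Total: 121 irreducible-character components + 1 reducible (abelian) component = 122.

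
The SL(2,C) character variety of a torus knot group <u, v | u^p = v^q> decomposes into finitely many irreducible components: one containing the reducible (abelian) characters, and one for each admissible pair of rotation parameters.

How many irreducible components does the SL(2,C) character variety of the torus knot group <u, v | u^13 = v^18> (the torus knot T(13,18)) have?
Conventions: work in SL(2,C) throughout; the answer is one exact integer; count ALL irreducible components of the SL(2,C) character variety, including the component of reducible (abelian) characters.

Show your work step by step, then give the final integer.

103

Gamma = < u, v | u^13 = v^18 > (torus knot T(13,18)); the central element u^13 = v^18 acts as +I or -I in any irreducible SL(2,C) representation.
On an irreducible component, tr(u) is locked at 2*cos(pi*alpha/13) for some alpha in 1..12, and tr(v) at 2*cos(pi*beta/18) for some beta in 1..17.
Consistency of u^13 = (-1)^alpha I with v^18 = (-1)^beta I forces alpha = beta (mod 2).
count pairs: odd alpha (6 choices) x odd beta (9), plus even alpha (6) x even beta (8): 6*9 + 6*8 = 102.
Total: 102 irreducible-character components + 1 reducible (abelian) component = 103.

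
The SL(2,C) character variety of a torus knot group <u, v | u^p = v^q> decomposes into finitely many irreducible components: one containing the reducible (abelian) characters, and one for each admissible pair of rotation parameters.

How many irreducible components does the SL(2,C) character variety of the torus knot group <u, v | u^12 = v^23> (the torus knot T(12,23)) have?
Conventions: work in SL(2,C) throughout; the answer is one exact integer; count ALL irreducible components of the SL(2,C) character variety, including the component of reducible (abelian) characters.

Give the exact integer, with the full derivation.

Gamma = < u, v | u^12 = v^23 > (torus knot T(12,23)); the central element u^12 = v^23 acts as +I or -I in any irreducible SL(2,C) representation.
This locks tr(u) to 2*cos(pi*alpha/12), alpha in 1..11, and tr(v) to 2*cos(pi*beta/23), beta in 1..22, on each component of irreducible characters.
The two central values (-1)^alpha I and (-1)^beta I must be the same matrix, so alpha and beta share a parity.
Enumerate parity-matched pairs: 6*11 odd-odd plus 5*11 even-even gives 121.
components with irreducible characters: 121; plus the single component of reducible (abelian) characters: total 122.

122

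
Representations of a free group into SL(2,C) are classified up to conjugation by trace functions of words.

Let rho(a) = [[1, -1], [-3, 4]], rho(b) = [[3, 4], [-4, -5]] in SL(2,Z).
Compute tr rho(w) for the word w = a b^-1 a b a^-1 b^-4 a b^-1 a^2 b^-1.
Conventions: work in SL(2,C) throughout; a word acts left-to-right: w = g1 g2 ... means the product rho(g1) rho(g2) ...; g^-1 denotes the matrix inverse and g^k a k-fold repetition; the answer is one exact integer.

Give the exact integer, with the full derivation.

rho(a) = [[1, -1], [-3, 4]]
... * rho(b^-1) = [[-5, -4], [4, 3]]  ->  [[-9, -7], [31, 24]]
... * rho(a) = [[1, -1], [-3, 4]]  ->  [[12, -19], [-41, 65]]
... * rho(b) = [[3, 4], [-4, -5]]  ->  [[112, 143], [-383, -489]]
... * rho(a^-1) = [[4, 1], [3, 1]]  ->  [[877, 255], [-2999, -872]]
... * rho(b^-1) = [[-5, -4], [4, 3]]  ->  [[-3365, -2743], [11507, 9380]]
... * rho(b^-1) = [[-5, -4], [4, 3]]  ->  [[5853, 5231], [-20015, -17888]]
... * rho(b^-1) = [[-5, -4], [4, 3]]  ->  [[-8341, -7719], [28523, 26396]]
... * rho(b^-1) = [[-5, -4], [4, 3]]  ->  [[10829, 10207], [-37031, -34904]]
... * rho(a) = [[1, -1], [-3, 4]]  ->  [[-19792, 29999], [67681, -102585]]
... * rho(b^-1) = [[-5, -4], [4, 3]]  ->  [[218956, 169165], [-748745, -578479]]
... * rho(a) = [[1, -1], [-3, 4]]  ->  [[-288539, 457704], [986692, -1565171]]
... * rho(a) = [[1, -1], [-3, 4]]  ->  [[-1661651, 2119355], [5682205, -7247376]]
... * rho(b^-1) = [[-5, -4], [4, 3]]  ->  [[16785675, 13004669], [-57400529, -44470948]]
tr = 16785675 + -44470948 = -27685273

-27685273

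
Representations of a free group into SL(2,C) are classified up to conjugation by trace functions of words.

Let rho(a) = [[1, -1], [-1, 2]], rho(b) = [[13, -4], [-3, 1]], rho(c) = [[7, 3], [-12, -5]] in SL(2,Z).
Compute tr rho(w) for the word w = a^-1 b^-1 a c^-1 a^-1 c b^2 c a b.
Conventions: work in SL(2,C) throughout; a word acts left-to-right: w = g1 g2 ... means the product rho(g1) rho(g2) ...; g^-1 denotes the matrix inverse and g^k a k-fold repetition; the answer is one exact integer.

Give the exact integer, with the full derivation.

rho(a^-1) = [[2, 1], [1, 1]]
... * rho(b^-1) = [[1, 4], [3, 13]]  ->  [[5, 21], [4, 17]]
... * rho(a) = [[1, -1], [-1, 2]]  ->  [[-16, 37], [-13, 30]]
... * rho(c^-1) = [[-5, -3], [12, 7]]  ->  [[524, 307], [425, 249]]
... * rho(a^-1) = [[2, 1], [1, 1]]  ->  [[1355, 831], [1099, 674]]
... * rho(c) = [[7, 3], [-12, -5]]  ->  [[-487, -90], [-395, -73]]
... * rho(b) = [[13, -4], [-3, 1]]  ->  [[-6061, 1858], [-4916, 1507]]
... * rho(b) = [[13, -4], [-3, 1]]  ->  [[-84367, 26102], [-68429, 21171]]
... * rho(c) = [[7, 3], [-12, -5]]  ->  [[-903793, -383611], [-733055, -311142]]
... * rho(a) = [[1, -1], [-1, 2]]  ->  [[-520182, 136571], [-421913, 110771]]
... * rho(b) = [[13, -4], [-3, 1]]  ->  [[-7172079, 2217299], [-5817182, 1798423]]
tr = -7172079 + 1798423 = -5373656

-5373656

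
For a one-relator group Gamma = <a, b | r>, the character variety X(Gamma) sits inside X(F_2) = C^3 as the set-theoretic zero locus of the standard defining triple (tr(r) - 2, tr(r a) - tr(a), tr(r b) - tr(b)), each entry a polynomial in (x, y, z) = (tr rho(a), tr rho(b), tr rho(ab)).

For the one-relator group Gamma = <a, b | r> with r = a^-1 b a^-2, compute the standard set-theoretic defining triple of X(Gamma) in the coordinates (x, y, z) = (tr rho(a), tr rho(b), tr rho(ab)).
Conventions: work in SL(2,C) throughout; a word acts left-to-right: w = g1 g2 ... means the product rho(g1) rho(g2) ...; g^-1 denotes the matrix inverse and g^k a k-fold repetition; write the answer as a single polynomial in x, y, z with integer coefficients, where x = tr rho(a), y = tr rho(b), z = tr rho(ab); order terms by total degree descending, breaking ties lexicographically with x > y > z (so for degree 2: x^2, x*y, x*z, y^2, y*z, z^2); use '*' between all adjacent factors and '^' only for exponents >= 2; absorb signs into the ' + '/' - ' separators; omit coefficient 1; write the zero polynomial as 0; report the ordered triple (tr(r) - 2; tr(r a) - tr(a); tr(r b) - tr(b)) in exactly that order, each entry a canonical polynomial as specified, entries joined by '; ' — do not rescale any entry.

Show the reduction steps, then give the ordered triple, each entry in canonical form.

and trace(b a^-1) = trace(b) * trace(a) - trace(b a) = x*y - z
next, trace(b a^-2) = trace(b a^-1) * trace(a) - trace(b) = x^2*y - x*z - y
and trace(a^-1 b a^-2) = trace(b a^-2) * trace(a) - trace(b a^-1) = x^3*y - x^2*z - 2*x*y + z
and trace(b^2) = trace(b) * trace(b) - trace(1) = y^2 - 2
next, trace(b^2 a) = trace(b) * trace(a b) - trace(a) = y*z - x
next, trace(b a^-1 b) = trace(b^2) * trace(a) - trace(b^2 a) = x*y^2 - y*z - x
and trace(b a b a) = trace(b a) * trace(b a) - trace(1) = z^2 - 2
trace(b a^-1 b a) = trace(b a b) * trace(a) - trace(b a b a) = x*y*z - x^2 - z^2 + 2
trace(a^-1 b a^-1 b) = trace(b a^-1 b) * trace(a) - trace(b a^-1 b a) = x^2*y^2 - 2*x*y*z + z^2 - 2
next, trace(a^-1 b a^-2 b) = trace(a^-1 b a^-1 b) * trace(a) - trace(a^-1 b a^-1 b a) = x^3*y^2 - 2*x^2*y*z - x*y^2 + x*z^2 + y*z - x
assemble the triple (trace(r) - 2; trace(r a) - x; trace(r b) - y)

x^3*y - x^2*z - 2*x*y + z - 2; x^2*y - x*z - x - y; x^3*y^2 - 2*x^2*y*z - x*y^2 + x*z^2 + y*z - x - y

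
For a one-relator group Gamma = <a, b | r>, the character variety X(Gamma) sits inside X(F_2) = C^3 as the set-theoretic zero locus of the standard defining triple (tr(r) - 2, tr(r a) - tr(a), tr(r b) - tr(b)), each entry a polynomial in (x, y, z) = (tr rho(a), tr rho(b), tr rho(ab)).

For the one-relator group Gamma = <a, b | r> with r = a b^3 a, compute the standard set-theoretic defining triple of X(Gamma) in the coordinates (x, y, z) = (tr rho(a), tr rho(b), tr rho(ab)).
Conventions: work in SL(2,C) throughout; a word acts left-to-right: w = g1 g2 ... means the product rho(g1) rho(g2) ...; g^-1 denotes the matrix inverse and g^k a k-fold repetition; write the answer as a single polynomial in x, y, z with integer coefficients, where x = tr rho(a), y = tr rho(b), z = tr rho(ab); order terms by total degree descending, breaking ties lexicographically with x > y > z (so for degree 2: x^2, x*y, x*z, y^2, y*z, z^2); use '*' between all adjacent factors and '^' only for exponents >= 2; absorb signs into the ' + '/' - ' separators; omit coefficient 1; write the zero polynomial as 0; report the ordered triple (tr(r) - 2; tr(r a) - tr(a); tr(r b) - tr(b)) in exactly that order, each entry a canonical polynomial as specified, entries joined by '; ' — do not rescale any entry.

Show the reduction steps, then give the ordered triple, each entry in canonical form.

trace(b^2 a) = trace(b)*trace(a b) - trace(a) = y*z - x
so trace(b^2) = trace(b)*trace(b) - trace(1) = y^2 - 2
trace(b a^2 b) = trace(a)*trace(b^2 a) - trace(b^2) = x*y*z - x^2 - y^2 + 2
reduce: trace(b a^2) = trace(a)*trace(b a) - trace(b) = x*z - y
so trace(a b^3 a) = trace(b)*trace(b a^2 b) - trace(b a^2) = x*y^2*z - x^2*y - y^3 - x*z + 3*y
so trace(a^3 b^2) = trace(a)*trace(b^2 a^2) - trace(b^2 a)  (reduce the a square) = x^2*y*z - x^3 - x*y^2 - y*z + 3*x
reduce: trace(a^3 b) = trace(a)*trace(a b a) - trace(a b)  (reduce the a square) = x^2*z - x*y - z
so trace(a b^3 a^2) = trace(b)*trace(a^3 b^2) - trace(a^3 b)  (reduce the b square) = x^2*y^2*z - x^3*y - x*y^3 - x^2*z - y^2*z + 4*x*y + z
reduce: trace(a b a b) = trace(b a)*trace(b a) - trace(1)   [split at a repeated b] = z^2 - 2
trace(a b a b^2) = trace(b)*trace(a b a b) - trace(a b a)   [square of b] = y*z^2 - x*z - y
so trace(a b^3 a b) = trace(b)*trace(a b a b^2) - trace(a b a b)   [square of b] = y^2*z^2 - x*y*z - y^2 - z^2 + 2
assemble the triple (trace(r) - 2; trace(r a) - x; trace(r b) - y)

x*y^2*z - x^2*y - y^3 - x*z + 3*y - 2; x^2*y^2*z - x^3*y - x*y^3 - x^2*z - y^2*z + 4*x*y - x + z; y^2*z^2 - x*y*z - y^2 - z^2 - y + 2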